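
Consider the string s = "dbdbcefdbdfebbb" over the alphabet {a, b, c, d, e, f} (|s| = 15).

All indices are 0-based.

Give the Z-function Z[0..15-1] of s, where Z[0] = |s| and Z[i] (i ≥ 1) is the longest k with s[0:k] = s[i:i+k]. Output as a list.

Z[0]=15
i=1: fresh scan; Z[1]=0
i=2: fresh scan; Z[2]=2 scan→box=[2,4)
i=3: min(r-i=1, Z[1]=0)=0; Z[3]=0
i=4: fresh scan; Z[4]=0
i=5: fresh scan; Z[5]=0
i=6: fresh scan; Z[6]=0
i=7: fresh scan; Z[7]=3 scan→box=[7,10)
i=8: min(r-i=2, Z[1]=0)=0; Z[8]=0
i=9: min(r-i=1, Z[2]=2)=1; Z[9]=1
i=10: fresh scan; Z[10]=0
i=11: fresh scan; Z[11]=0
i=12: fresh scan; Z[12]=0
i=13: fresh scan; Z[13]=0
i=14: fresh scan; Z[14]=0

[15, 0, 2, 0, 0, 0, 0, 3, 0, 1, 0, 0, 0, 0, 0]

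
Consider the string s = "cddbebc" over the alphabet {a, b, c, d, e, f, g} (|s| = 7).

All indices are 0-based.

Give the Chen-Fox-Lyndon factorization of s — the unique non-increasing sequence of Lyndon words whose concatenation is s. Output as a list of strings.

emit factor 1: 'cdd' (i=0, period=3)
emit factor 2: 'be' (i=3, period=2)
emit factor 3: 'bc' (i=5, period=2)

["cdd", "be", "bc"]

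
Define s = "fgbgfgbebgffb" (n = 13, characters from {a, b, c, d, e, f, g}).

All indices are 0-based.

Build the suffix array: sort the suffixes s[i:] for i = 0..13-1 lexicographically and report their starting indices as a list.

rank→(start, suffix):
  0 → (12, 'b')
  1 → (6, 'bebgffb')
  2 → (8, 'bgffb')
  3 → (2, 'bgfgbebgffb')
  4 → (7, 'ebgffb')
  5 → (11, 'fb')
  6 → (10, 'ffb')
  7 → (4, 'fgbebgffb')
  8 → (0, 'fgbgfgbebgffb')
  9 → (5, 'gbebgffb')
  10 → (1, 'gbgfgbebgffb')
  11 → (9, 'gffb')
  12 → (3, 'gfgbebgffb')

[12, 6, 8, 2, 7, 11, 10, 4, 0, 5, 1, 9, 3]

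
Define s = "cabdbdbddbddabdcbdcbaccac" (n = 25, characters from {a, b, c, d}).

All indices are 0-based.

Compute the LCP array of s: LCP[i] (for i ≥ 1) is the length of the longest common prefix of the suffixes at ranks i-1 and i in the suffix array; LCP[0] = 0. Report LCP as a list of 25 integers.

[0, 3, 1, 2, 0, 1, 4, 2, 4, 2, 3, 0, 1, 2, 1, 2, 1, 0, 1, 3, 4, 1, 3, 1, 2]

rank | idx | suffix
   0 |   1 | abdbdbddbddabdcbdcbaccac
   1 |  12 | abdcbdcbaccac
   2 |  23 | ac
   3 |  20 | accac
   4 |  19 | baccac
   5 |   2 | bdbdbddbddabdcbdcbaccac
   6 |   4 | bdbddbddabdcbdcbaccac
   7 |  16 | bdcbaccac
   8 |  13 | bdcbdcbaccac
   9 |   9 | bddabdcbdcbaccac
  10 |   6 | bddbddabdcbdcbaccac
  11 |  24 | c
  12 |   0 | cabdbdbddbddabdcbdcbaccac
  13 |  22 | cac
  14 |  18 | cbaccac
  15 |  15 | cbdcbaccac
  16 |  21 | ccac
  17 |  11 | dabdcbdcbaccac
  18 |   3 | dbdbddbddabdcbdcbaccac
  19 |   8 | dbddabdcbdcbaccac
  20 |   5 | dbddbddabdcbdcbaccac
  21 |  17 | dcbaccac
  22 |  14 | dcbdcbaccac
  23 |  10 | ddabdcbdcbaccac
  24 |   7 | ddbddabdcbdcbaccac

SA = [1, 12, 23, 20, 19, 2, 4, 16, 13, 9, 6, 24, 0, 22, 18, 15, 21, 11, 3, 8, 5, 17, 14, 10, 7]
[i] adj suffixes → lcp
  [1] 1/12 → 3 ('abd')
  [2] 12/23 → 1 ('a')
  [3] 23/20 → 2 ('ac')
  [4] 20/19 → 0 ('')
  [5] 19/2 → 1 ('b')
  [6] 2/4 → 4 ('bdbd')
  [7] 4/16 → 2 ('bd')
  [8] 16/13 → 4 ('bdcb')
  [9] 13/9 → 2 ('bd')
  [10] 9/6 → 3 ('bdd')
  [11] 6/24 → 0 ('')
  [12] 24/0 → 1 ('c')
  [13] 0/22 → 2 ('ca')
  [14] 22/18 → 1 ('c')
  [15] 18/15 → 2 ('cb')
  [16] 15/21 → 1 ('c')
  [17] 21/11 → 0 ('')
  [18] 11/3 → 1 ('d')
  [19] 3/8 → 3 ('dbd')
  [20] 8/5 → 4 ('dbdd')
  [21] 5/17 → 1 ('d')
  [22] 17/14 → 3 ('dcb')
  [23] 14/10 → 1 ('d')
  [24] 10/7 → 2 ('dd')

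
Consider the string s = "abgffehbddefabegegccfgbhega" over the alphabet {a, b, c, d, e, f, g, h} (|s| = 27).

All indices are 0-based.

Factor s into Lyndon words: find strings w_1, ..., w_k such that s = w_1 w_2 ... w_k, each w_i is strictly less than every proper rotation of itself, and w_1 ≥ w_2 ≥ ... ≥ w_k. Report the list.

["abgffehbddef", "abegegccfgbheg", "a"]

emit factor 1: 'abgffehbddef' (i=0, period=12)
emit factor 2: 'abegegccfgbheg' (i=12, period=14)
emit factor 3: 'a' (i=26, period=1)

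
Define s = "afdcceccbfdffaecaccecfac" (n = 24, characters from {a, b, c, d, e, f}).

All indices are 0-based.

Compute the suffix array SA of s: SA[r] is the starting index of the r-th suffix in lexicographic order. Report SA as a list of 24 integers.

rank→(start, suffix):
  0 → (22, 'ac')
  1 → (16, 'accecfac')
  2 → (13, 'aecaccecfac')
  3 → (0, 'afdcceccbfdffaecaccecfac')
  4 → (8, 'bfdffaecaccecfac')
  5 → (23, 'c')
  6 → (15, 'caccecfac')
  7 → (7, 'cbfdffaecaccecfac')
  8 → (6, 'ccbfdffaecaccecfac')
  9 → (3, 'cceccbfdffaecaccecfac')
  10 → (17, 'ccecfac')
  11 → (4, 'ceccbfdffaecaccecfac')
  12 → (18, 'cecfac')
  13 → (20, 'cfac')
  14 → (2, 'dcceccbfdffaecaccecfac')
  15 → (10, 'dffaecaccecfac')
  16 → (14, 'ecaccecfac')
  17 → (5, 'eccbfdffaecaccecfac')
  18 → (19, 'ecfac')
  19 → (21, 'fac')
  20 → (12, 'faecaccecfac')
  21 → (1, 'fdcceccbfdffaecaccecfac')
  22 → (9, 'fdffaecaccecfac')
  23 → (11, 'ffaecaccecfac')

[22, 16, 13, 0, 8, 23, 15, 7, 6, 3, 17, 4, 18, 20, 2, 10, 14, 5, 19, 21, 12, 1, 9, 11]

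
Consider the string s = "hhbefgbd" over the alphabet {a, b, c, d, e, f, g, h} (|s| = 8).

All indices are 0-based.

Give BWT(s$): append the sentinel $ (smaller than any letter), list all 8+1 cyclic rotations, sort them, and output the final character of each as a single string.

dghbbefh$

rank  rotation   last
    0  $hhbefgbd  d
    1  bd$hhbefg  g
    2  befgbd$hh  h
    3  d$hhbefgb  b
    4  efgbd$hhb  b
    5  fgbd$hhbe  e
    6  gbd$hhbef  f
    7  hbefgbd$h  h
    8  hhbefgbd$  $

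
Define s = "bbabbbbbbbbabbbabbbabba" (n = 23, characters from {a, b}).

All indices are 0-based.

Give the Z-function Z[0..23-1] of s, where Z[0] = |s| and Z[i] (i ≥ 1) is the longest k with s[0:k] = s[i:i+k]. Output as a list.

Z[0]=23
i=1: outside box; Z[1]=1 grow→box=[1,2)
i=2: outside box; Z[2]=0
i=3: outside box; Z[3]=2 grow→box=[3,5)
i=4: min(r-i=1, Z[1]=1)=1; Z[4]=2 grow→box=[4,6)
i=5: min(r-i=1, Z[1]=1)=1; Z[5]=2 grow→box=[5,7)
i=6: min(r-i=1, Z[1]=1)=1; Z[6]=2 grow→box=[6,8)
i=7: min(r-i=1, Z[1]=1)=1; Z[7]=2 grow→box=[7,9)
i=8: min(r-i=1, Z[1]=1)=1; Z[8]=2 grow→box=[8,10)
i=9: min(r-i=1, Z[1]=1)=1; Z[9]=6 grow→box=[9,15)
i=10: min(r-i=5, Z[1]=1)=1; Z[10]=1
i=11: min(r-i=4, Z[2]=0)=0; Z[11]=0
i=12: min(r-i=3, Z[3]=2)=2; Z[12]=2
i=13: min(r-i=2, Z[4]=2)=2; Z[13]=6 grow→box=[13,19)
i=14: min(r-i=5, Z[1]=1)=1; Z[14]=1
i=15: min(r-i=4, Z[2]=0)=0; Z[15]=0
i=16: min(r-i=3, Z[3]=2)=2; Z[16]=2
i=17: min(r-i=2, Z[4]=2)=2; Z[17]=5 grow→box=[17,22)
i=18: min(r-i=4, Z[1]=1)=1; Z[18]=1
i=19: min(r-i=3, Z[2]=0)=0; Z[19]=0
i=20: min(r-i=2, Z[3]=2)=2; Z[20]=3 grow→box=[20,23)
i=21: min(r-i=2, Z[1]=1)=1; Z[21]=1
i=22: min(r-i=1, Z[2]=0)=0; Z[22]=0

[23, 1, 0, 2, 2, 2, 2, 2, 2, 6, 1, 0, 2, 6, 1, 0, 2, 5, 1, 0, 3, 1, 0]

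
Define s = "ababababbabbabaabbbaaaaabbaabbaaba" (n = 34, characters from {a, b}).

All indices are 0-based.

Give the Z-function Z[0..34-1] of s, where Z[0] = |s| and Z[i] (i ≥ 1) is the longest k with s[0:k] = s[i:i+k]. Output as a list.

Z[0]=34
i=1: outside box; Z[1]=0
i=2: outside box; Z[2]=6 scan→box=[2,8)
i=3: min(r-i=5, Z[1]=0)=0; Z[3]=0
i=4: min(r-i=4, Z[2]=6)=4; Z[4]=4
i=5: min(r-i=3, Z[3]=0)=0; Z[5]=0
i=6: min(r-i=2, Z[4]=4)=2; Z[6]=2
i=7: min(r-i=1, Z[5]=0)=0; Z[7]=0
i=8: outside box; Z[8]=0
i=9: outside box; Z[9]=2 scan→box=[9,11)
i=10: min(r-i=1, Z[1]=0)=0; Z[10]=0
i=11: outside box; Z[11]=0
i=12: outside box; Z[12]=3 scan→box=[12,15)
i=13: min(r-i=2, Z[1]=0)=0; Z[13]=0
i=14: min(r-i=1, Z[2]=6)=1; Z[14]=1
i=15: outside box; Z[15]=2 scan→box=[15,17)
i=16: min(r-i=1, Z[1]=0)=0; Z[16]=0
i=17: outside box; Z[17]=0
i=18: outside box; Z[18]=0
i=19: outside box; Z[19]=1 scan→box=[19,20)
i=20: outside box; Z[20]=1 scan→box=[20,21)
i=21: outside box; Z[21]=1 scan→box=[21,22)
i=22: outside box; Z[22]=1 scan→box=[22,23)
i=23: outside box; Z[23]=2 scan→box=[23,25)
i=24: min(r-i=1, Z[1]=0)=0; Z[24]=0
i=25: outside box; Z[25]=0
i=26: outside box; Z[26]=1 scan→box=[26,27)
i=27: outside box; Z[27]=2 scan→box=[27,29)
i=28: min(r-i=1, Z[1]=0)=0; Z[28]=0
i=29: outside box; Z[29]=0
i=30: outside box; Z[30]=1 scan→box=[30,31)
i=31: outside box; Z[31]=3 scan→box=[31,34)
i=32: min(r-i=2, Z[1]=0)=0; Z[32]=0
i=33: min(r-i=1, Z[2]=6)=1; Z[33]=1

[34, 0, 6, 0, 4, 0, 2, 0, 0, 2, 0, 0, 3, 0, 1, 2, 0, 0, 0, 1, 1, 1, 1, 2, 0, 0, 1, 2, 0, 0, 1, 3, 0, 1]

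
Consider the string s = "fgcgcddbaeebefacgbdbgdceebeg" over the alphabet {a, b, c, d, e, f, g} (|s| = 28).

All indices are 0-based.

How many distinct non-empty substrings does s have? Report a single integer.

376

rank→(start, suffix):
  0 → (14, 'acgbdbgdceebeg')
  1 → (8, 'aeebefacgbdbgdceebeg')
  2 → (7, 'baeebefacgbdbgdceebeg')
  3 → (17, 'bdbgdceebeg')
  4 → (11, 'befacgbdbgdceebeg')
  5 → (25, 'beg')
  6 → (19, 'bgdceebeg')
  7 → (4, 'cddbaeebefacgbdbgdceebeg')
  8 → (22, 'ceebeg')
  9 → (15, 'cgbdbgdceebeg')
  10 → (2, 'cgcddbaeebefacgbdbgdceebeg')
  11 → (6, 'dbaeebefacgbdbgdceebeg')
  12 → (18, 'dbgdceebeg')
  13 → (21, 'dceebeg')
  14 → (5, 'ddbaeebefacgbdbgdceebeg')
  15 → (10, 'ebefacgbdbgdceebeg')
  16 → (24, 'ebeg')
  17 → (9, 'eebefacgbdbgdceebeg')
  18 → (23, 'eebeg')
  19 → (12, 'efacgbdbgdceebeg')
  20 → (26, 'eg')
  21 → (13, 'facgbdbgdceebeg')
  22 → (0, 'fgcgcddbaeebefacgbdbgdceebeg')
  23 → (27, 'g')
  24 → (16, 'gbdbgdceebeg')
  25 → (3, 'gcddbaeebefacgbdbgdceebeg')
  26 → (1, 'gcgcddbaeebefacgbdbgdceebeg')
  27 → (20, 'gdceebeg')

SA = [14, 8, 7, 17, 11, 25, 19, 4, 22, 15, 2, 6, 18, 21, 5, 10, 24, 9, 23, 12, 26, 13, 0, 27, 16, 3, 1, 20]
rank  pair      lcp
   1  s[14:],s[8:]  1  'a'
   2  s[8:],s[7:]  0  ''
   3  s[7:],s[17:]  1  'b'
   4  s[17:],s[11:]  1  'b'
   5  s[11:],s[25:]  2  'be'
   6  s[25:],s[19:]  1  'b'
   7  s[19:],s[4:]  0  ''
   8  s[4:],s[22:]  1  'c'
   9  s[22:],s[15:]  1  'c'
  10  s[15:],s[2:]  2  'cg'
  11  s[2:],s[6:]  0  ''
  12  s[6:],s[18:]  2  'db'
  13  s[18:],s[21:]  1  'd'
  14  s[21:],s[5:]  1  'd'
  15  s[5:],s[10:]  0  ''
  16  s[10:],s[24:]  3  'ebe'
  17  s[24:],s[9:]  1  'e'
  18  s[9:],s[23:]  4  'eebe'
  19  s[23:],s[12:]  1  'e'
  20  s[12:],s[26:]  1  'e'
  21  s[26:],s[13:]  0  ''
  22  s[13:],s[0:]  1  'f'
  23  s[0:],s[27:]  0  ''
  24  s[27:],s[16:]  1  'g'
  25  s[16:],s[3:]  1  'g'
  26  s[3:],s[1:]  2  'gc'
  27  s[1:],s[20:]  1  'g'

n(n+1)/2 = 28·29/2 = 406
Σ LCP = 0 + 1 + 0 + 1 + 1 + 2 + 1 + 0 + 1 + 1 + 2 + 0 + 2 + 1 + 1 + 0 + 3 + 1 + 4 + 1 + 1 + 0 + 1 + 0 + 1 + 1 + 2 + 1 = 30
distinct = 406 − 30 = 376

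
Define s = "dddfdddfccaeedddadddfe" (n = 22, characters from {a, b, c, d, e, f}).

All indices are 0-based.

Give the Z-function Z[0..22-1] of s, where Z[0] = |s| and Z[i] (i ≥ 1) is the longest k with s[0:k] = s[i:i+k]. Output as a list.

Z[0]=22
i=1: fresh scan; Z[1]=2 extend→box=[1,3)
i=2: min(r-i=1, Z[1]=2)=1; Z[2]=1
i=3: fresh scan; Z[3]=0
i=4: fresh scan; Z[4]=4 extend→box=[4,8)
i=5: min(r-i=3, Z[1]=2)=2; Z[5]=2
i=6: min(r-i=2, Z[2]=1)=1; Z[6]=1
i=7: min(r-i=1, Z[3]=0)=0; Z[7]=0
i=8: fresh scan; Z[8]=0
i=9: fresh scan; Z[9]=0
i=10: fresh scan; Z[10]=0
i=11: fresh scan; Z[11]=0
i=12: fresh scan; Z[12]=0
i=13: fresh scan; Z[13]=3 extend→box=[13,16)
i=14: min(r-i=2, Z[1]=2)=2; Z[14]=2
i=15: min(r-i=1, Z[2]=1)=1; Z[15]=1
i=16: fresh scan; Z[16]=0
i=17: fresh scan; Z[17]=4 extend→box=[17,21)
i=18: min(r-i=3, Z[1]=2)=2; Z[18]=2
i=19: min(r-i=2, Z[2]=1)=1; Z[19]=1
i=20: min(r-i=1, Z[3]=0)=0; Z[20]=0
i=21: fresh scan; Z[21]=0

[22, 2, 1, 0, 4, 2, 1, 0, 0, 0, 0, 0, 0, 3, 2, 1, 0, 4, 2, 1, 0, 0]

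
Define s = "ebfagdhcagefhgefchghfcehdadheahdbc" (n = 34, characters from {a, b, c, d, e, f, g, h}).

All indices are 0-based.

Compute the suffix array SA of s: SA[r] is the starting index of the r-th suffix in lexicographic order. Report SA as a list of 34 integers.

[25, 3, 8, 29, 32, 1, 33, 7, 21, 16, 24, 31, 5, 26, 28, 0, 14, 10, 22, 2, 20, 15, 11, 4, 13, 9, 18, 6, 23, 30, 27, 19, 12, 17]

sorted suffixes:
  #0 SA[0]=25  'adheahdbc'
  #1 SA[1]=3  'agdhcagefhgefchghfcehdadheahdbc'
  #2 SA[2]=8  'agefhgefchghfcehdadheahdbc'
  #3 SA[3]=29  'ahdbc'
  #4 SA[4]=32  'bc'
  #5 SA[5]=1  'bfagdhcagefhgefchghfcehdadheahdbc'
  #6 SA[6]=33  'c'
  #7 SA[7]=7  'cagefhgefchghfcehdadheahdbc'
  #8 SA[8]=21  'cehdadheahdbc'
  #9 SA[9]=16  'chghfcehdadheahdbc'
  #10 SA[10]=24  'dadheahdbc'
  #11 SA[11]=31  'dbc'
  #12 SA[12]=5  'dhcagefhgefchghfcehdadheahdbc'
  #13 SA[13]=26  'dheahdbc'
  #14 SA[14]=28  'eahdbc'
  #15 SA[15]=0  'ebfagdhcagefhgefchghfcehdadheahdbc'
  #16 SA[16]=14  'efchghfcehdadheahdbc'
  #17 SA[17]=10  'efhgefchghfcehdadheahdbc'
  #18 SA[18]=22  'ehdadheahdbc'
  #19 SA[19]=2  'fagdhcagefhgefchghfcehdadheahdbc'
  #20 SA[20]=20  'fcehdadheahdbc'
  #21 SA[21]=15  'fchghfcehdadheahdbc'
  #22 SA[22]=11  'fhgefchghfcehdadheahdbc'
  #23 SA[23]=4  'gdhcagefhgefchghfcehdadheahdbc'
  #24 SA[24]=13  'gefchghfcehdadheahdbc'
  #25 SA[25]=9  'gefhgefchghfcehdadheahdbc'
  #26 SA[26]=18  'ghfcehdadheahdbc'
  #27 SA[27]=6  'hcagefhgefchghfcehdadheahdbc'
  #28 SA[28]=23  'hdadheahdbc'
  #29 SA[29]=30  'hdbc'
  #30 SA[30]=27  'heahdbc'
  #31 SA[31]=19  'hfcehdadheahdbc'
  #32 SA[32]=12  'hgefchghfcehdadheahdbc'
  #33 SA[33]=17  'hghfcehdadheahdbc'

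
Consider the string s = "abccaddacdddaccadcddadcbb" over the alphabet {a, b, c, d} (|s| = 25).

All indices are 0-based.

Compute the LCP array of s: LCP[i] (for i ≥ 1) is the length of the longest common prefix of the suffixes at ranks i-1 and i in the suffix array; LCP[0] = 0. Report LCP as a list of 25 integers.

[0, 1, 2, 1, 3, 2, 0, 1, 1, 0, 3, 1, 1, 4, 1, 3, 0, 3, 2, 1, 2, 1, 4, 3, 2]

rank | idx | suffix
   0 |   0 | abccaddacdddaccadcddadcbb
   1 |  12 | accadcddadcbb
   2 |   7 | acdddaccadcddadcbb
   3 |  20 | adcbb
   4 |  15 | adcddadcbb
   5 |   4 | addacdddaccadcddadcbb
   6 |  24 | b
   7 |  23 | bb
   8 |   1 | bccaddacdddaccadcddadcbb
   9 |  14 | cadcddadcbb
  10 |   3 | caddacdddaccadcddadcbb
  11 |  22 | cbb
  12 |  13 | ccadcddadcbb
  13 |   2 | ccaddacdddaccadcddadcbb
  14 |  17 | cddadcbb
  15 |   8 | cdddaccadcddadcbb
  16 |  11 | daccadcddadcbb
  17 |   6 | dacdddaccadcddadcbb
  18 |  19 | dadcbb
  19 |  21 | dcbb
  20 |  16 | dcddadcbb
  21 |  10 | ddaccadcddadcbb
  22 |   5 | ddacdddaccadcddadcbb
  23 |  18 | ddadcbb
  24 |   9 | dddaccadcddadcbb

SA = [0, 12, 7, 20, 15, 4, 24, 23, 1, 14, 3, 22, 13, 2, 17, 8, 11, 6, 19, 21, 16, 10, 5, 18, 9]
rank  pair      lcp
   1  s[0:],s[12:]  1  'a'
   2  s[12:],s[7:]  2  'ac'
   3  s[7:],s[20:]  1  'a'
   4  s[20:],s[15:]  3  'adc'
   5  s[15:],s[4:]  2  'ad'
   6  s[4:],s[24:]  0  ''
   7  s[24:],s[23:]  1  'b'
   8  s[23:],s[1:]  1  'b'
   9  s[1:],s[14:]  0  ''
  10  s[14:],s[3:]  3  'cad'
  11  s[3:],s[22:]  1  'c'
  12  s[22:],s[13:]  1  'c'
  13  s[13:],s[2:]  4  'ccad'
  14  s[2:],s[17:]  1  'c'
  15  s[17:],s[8:]  3  'cdd'
  16  s[8:],s[11:]  0  ''
  17  s[11:],s[6:]  3  'dac'
  18  s[6:],s[19:]  2  'da'
  19  s[19:],s[21:]  1  'd'
  20  s[21:],s[16:]  2  'dc'
  21  s[16:],s[10:]  1  'd'
  22  s[10:],s[5:]  4  'ddac'
  23  s[5:],s[18:]  3  'dda'
  24  s[18:],s[9:]  2  'dd'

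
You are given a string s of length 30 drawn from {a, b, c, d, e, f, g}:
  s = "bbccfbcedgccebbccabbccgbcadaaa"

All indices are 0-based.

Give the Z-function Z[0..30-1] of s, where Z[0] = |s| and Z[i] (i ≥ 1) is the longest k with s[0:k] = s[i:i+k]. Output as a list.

[30, 1, 0, 0, 0, 1, 0, 0, 0, 0, 0, 0, 0, 4, 1, 0, 0, 0, 4, 1, 0, 0, 0, 1, 0, 0, 0, 0, 0, 0]

Z[0]=30
i=1: fresh scan; Z[1]=1 scan→box=[1,2)
i=2: fresh scan; Z[2]=0
i=3: fresh scan; Z[3]=0
i=4: fresh scan; Z[4]=0
i=5: fresh scan; Z[5]=1 scan→box=[5,6)
i=6: fresh scan; Z[6]=0
i=7: fresh scan; Z[7]=0
i=8: fresh scan; Z[8]=0
i=9: fresh scan; Z[9]=0
i=10: fresh scan; Z[10]=0
i=11: fresh scan; Z[11]=0
i=12: fresh scan; Z[12]=0
i=13: fresh scan; Z[13]=4 scan→box=[13,17)
i=14: min(r-i=3, Z[1]=1)=1; Z[14]=1
i=15: min(r-i=2, Z[2]=0)=0; Z[15]=0
i=16: min(r-i=1, Z[3]=0)=0; Z[16]=0
i=17: fresh scan; Z[17]=0
i=18: fresh scan; Z[18]=4 scan→box=[18,22)
i=19: min(r-i=3, Z[1]=1)=1; Z[19]=1
i=20: min(r-i=2, Z[2]=0)=0; Z[20]=0
i=21: min(r-i=1, Z[3]=0)=0; Z[21]=0
i=22: fresh scan; Z[22]=0
i=23: fresh scan; Z[23]=1 scan→box=[23,24)
i=24: fresh scan; Z[24]=0
i=25: fresh scan; Z[25]=0
i=26: fresh scan; Z[26]=0
i=27: fresh scan; Z[27]=0
i=28: fresh scan; Z[28]=0
i=29: fresh scan; Z[29]=0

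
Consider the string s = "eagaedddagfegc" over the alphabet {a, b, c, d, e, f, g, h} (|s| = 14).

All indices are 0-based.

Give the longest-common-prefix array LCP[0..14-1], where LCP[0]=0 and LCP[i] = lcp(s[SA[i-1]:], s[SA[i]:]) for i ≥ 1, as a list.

[0, 1, 2, 0, 0, 1, 2, 0, 1, 1, 0, 0, 1, 1]

sorted suffixes:
  #0 SA[0]=3  'aedddagfegc'
  #1 SA[1]=1  'agaedddagfegc'
  #2 SA[2]=8  'agfegc'
  #3 SA[3]=13  'c'
  #4 SA[4]=7  'dagfegc'
  #5 SA[5]=6  'ddagfegc'
  #6 SA[6]=5  'dddagfegc'
  #7 SA[7]=0  'eagaedddagfegc'
  #8 SA[8]=4  'edddagfegc'
  #9 SA[9]=11  'egc'
  #10 SA[10]=10  'fegc'
  #11 SA[11]=2  'gaedddagfegc'
  #12 SA[12]=12  'gc'
  #13 SA[13]=9  'gfegc'

SA = [3, 1, 8, 13, 7, 6, 5, 0, 4, 11, 10, 2, 12, 9]
i: (SA[i-1],SA[i]) lcp shared
  1: (3,1) 1 'a'
  2: (1,8) 2 'ag'
  3: (8,13) 0 ''
  4: (13,7) 0 ''
  5: (7,6) 1 'd'
  6: (6,5) 2 'dd'
  7: (5,0) 0 ''
  8: (0,4) 1 'e'
  9: (4,11) 1 'e'
  10: (11,10) 0 ''
  11: (10,2) 0 ''
  12: (2,12) 1 'g'
  13: (12,9) 1 'g'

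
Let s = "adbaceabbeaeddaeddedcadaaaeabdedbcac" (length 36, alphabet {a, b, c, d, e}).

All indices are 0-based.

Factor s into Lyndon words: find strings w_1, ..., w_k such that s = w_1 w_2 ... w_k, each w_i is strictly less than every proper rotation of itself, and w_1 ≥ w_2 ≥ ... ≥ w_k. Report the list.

emit factor 1: 'adb' (i=0, period=3)
emit factor 2: 'ace' (i=3, period=3)
emit factor 3: 'abbeaeddaeddedcad' (i=6, period=17)
emit factor 4: 'aaaeabdedbcac' (i=23, period=13)

["adb", "ace", "abbeaeddaeddedcad", "aaaeabdedbcac"]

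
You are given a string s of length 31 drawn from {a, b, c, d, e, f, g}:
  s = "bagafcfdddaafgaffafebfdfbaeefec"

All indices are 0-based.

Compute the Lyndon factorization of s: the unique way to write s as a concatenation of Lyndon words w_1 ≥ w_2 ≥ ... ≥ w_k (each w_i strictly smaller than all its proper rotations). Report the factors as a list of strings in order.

emit factor 1: 'b' (i=0, period=1)
emit factor 2: 'ag' (i=1, period=2)
emit factor 3: 'afcfddd' (i=3, period=7)
emit factor 4: 'aafgaffafebfdfbaeefec' (i=10, period=21)

["b", "ag", "afcfddd", "aafgaffafebfdfbaeefec"]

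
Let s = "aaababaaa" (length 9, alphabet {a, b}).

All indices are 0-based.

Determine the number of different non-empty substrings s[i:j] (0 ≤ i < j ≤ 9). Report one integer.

sorted suffixes:
  #0 SA[0]=8  'a'
  #1 SA[1]=7  'aa'
  #2 SA[2]=6  'aaa'
  #3 SA[3]=0  'aaababaaa'
  #4 SA[4]=1  'aababaaa'
  #5 SA[5]=4  'abaaa'
  #6 SA[6]=2  'ababaaa'
  #7 SA[7]=5  'baaa'
  #8 SA[8]=3  'babaaa'

SA = [8, 7, 6, 0, 1, 4, 2, 5, 3]
[i] adj suffixes → lcp
  [1] 8/7 → 1 ('a')
  [2] 7/6 → 2 ('aa')
  [3] 6/0 → 3 ('aaa')
  [4] 0/1 → 2 ('aa')
  [5] 1/4 → 1 ('a')
  [6] 4/2 → 3 ('aba')
  [7] 2/5 → 0 ('')
  [8] 5/3 → 2 ('ba')

n(n+1)/2 = 9·10/2 = 45
Σ LCP = 0 + 1 + 2 + 3 + 2 + 1 + 3 + 0 + 2 = 14
distinct = 45 − 14 = 31

31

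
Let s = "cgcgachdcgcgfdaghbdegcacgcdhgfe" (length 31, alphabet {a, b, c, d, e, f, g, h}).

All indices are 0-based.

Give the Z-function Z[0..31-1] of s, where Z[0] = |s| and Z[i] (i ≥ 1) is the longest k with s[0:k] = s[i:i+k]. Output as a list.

[31, 0, 2, 0, 0, 1, 0, 0, 4, 0, 2, 0, 0, 0, 0, 0, 0, 0, 0, 0, 0, 1, 0, 3, 0, 1, 0, 0, 0, 0, 0]

Z[0]=31
i=1: outside box; Z[1]=0
i=2: outside box; Z[2]=2 grow→box=[2,4)
i=3: min(r-i=1, Z[1]=0)=0; Z[3]=0
i=4: outside box; Z[4]=0
i=5: outside box; Z[5]=1 grow→box=[5,6)
i=6: outside box; Z[6]=0
i=7: outside box; Z[7]=0
i=8: outside box; Z[8]=4 grow→box=[8,12)
i=9: min(r-i=3, Z[1]=0)=0; Z[9]=0
i=10: min(r-i=2, Z[2]=2)=2; Z[10]=2
i=11: min(r-i=1, Z[3]=0)=0; Z[11]=0
i=12: outside box; Z[12]=0
i=13: outside box; Z[13]=0
i=14: outside box; Z[14]=0
i=15: outside box; Z[15]=0
i=16: outside box; Z[16]=0
i=17: outside box; Z[17]=0
i=18: outside box; Z[18]=0
i=19: outside box; Z[19]=0
i=20: outside box; Z[20]=0
i=21: outside box; Z[21]=1 grow→box=[21,22)
i=22: outside box; Z[22]=0
i=23: outside box; Z[23]=3 grow→box=[23,26)
i=24: min(r-i=2, Z[1]=0)=0; Z[24]=0
i=25: min(r-i=1, Z[2]=2)=1; Z[25]=1
i=26: outside box; Z[26]=0
i=27: outside box; Z[27]=0
i=28: outside box; Z[28]=0
i=29: outside box; Z[29]=0
i=30: outside box; Z[30]=0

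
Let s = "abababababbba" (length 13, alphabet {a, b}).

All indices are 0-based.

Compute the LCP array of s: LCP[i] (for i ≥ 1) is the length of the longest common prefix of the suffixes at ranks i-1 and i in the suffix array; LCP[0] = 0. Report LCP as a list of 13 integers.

sorted suffixes:
  #0 SA[0]=12  'a'
  #1 SA[1]=0  'abababababbba'
  #2 SA[2]=2  'ababababbba'
  #3 SA[3]=4  'abababbba'
  #4 SA[4]=6  'ababbba'
  #5 SA[5]=8  'abbba'
  #6 SA[6]=11  'ba'
  #7 SA[7]=1  'bababababbba'
  #8 SA[8]=3  'babababbba'
  #9 SA[9]=5  'bababbba'
  #10 SA[10]=7  'babbba'
  #11 SA[11]=10  'bba'
  #12 SA[12]=9  'bbba'

SA = [12, 0, 2, 4, 6, 8, 11, 1, 3, 5, 7, 10, 9]
i: (SA[i-1],SA[i]) lcp shared
  1: (12,0) 1 'a'
  2: (0,2) 8 'abababab'
  3: (2,4) 6 'ababab'
  4: (4,6) 4 'abab'
  5: (6,8) 2 'ab'
  6: (8,11) 0 ''
  7: (11,1) 2 'ba'
  8: (1,3) 7 'bababab'
  9: (3,5) 5 'babab'
  10: (5,7) 3 'bab'
  11: (7,10) 1 'b'
  12: (10,9) 2 'bb'

[0, 1, 8, 6, 4, 2, 0, 2, 7, 5, 3, 1, 2]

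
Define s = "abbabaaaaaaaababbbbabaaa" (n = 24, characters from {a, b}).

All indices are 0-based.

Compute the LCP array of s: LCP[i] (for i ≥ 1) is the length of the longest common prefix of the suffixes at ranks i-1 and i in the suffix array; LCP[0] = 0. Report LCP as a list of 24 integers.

[0, 1, 2, 3, 7, 6, 5, 4, 3, 2, 1, 5, 3, 2, 3, 0, 4, 2, 6, 3, 1, 7, 2, 3]

sorted suffixes:
  #0 SA[0]=23  'a'
  #1 SA[1]=22  'aa'
  #2 SA[2]=21  'aaa'
  #3 SA[3]=5  'aaaaaaaababbbbabaaa'
  #4 SA[4]=6  'aaaaaaababbbbabaaa'
  #5 SA[5]=7  'aaaaaababbbbabaaa'
  #6 SA[6]=8  'aaaaababbbbabaaa'
  #7 SA[7]=9  'aaaababbbbabaaa'
  #8 SA[8]=10  'aaababbbbabaaa'
  #9 SA[9]=11  'aababbbbabaaa'
  #10 SA[10]=19  'abaaa'
  #11 SA[11]=3  'abaaaaaaaababbbbabaaa'
  #12 SA[12]=12  'ababbbbabaaa'
  #13 SA[13]=0  'abbabaaaaaaaababbbbabaaa'
  #14 SA[14]=14  'abbbbabaaa'
  #15 SA[15]=20  'baaa'
  #16 SA[16]=4  'baaaaaaaababbbbabaaa'
  #17 SA[17]=18  'babaaa'
  #18 SA[18]=2  'babaaaaaaaababbbbabaaa'
  #19 SA[19]=13  'babbbbabaaa'
  #20 SA[20]=17  'bbabaaa'
  #21 SA[21]=1  'bbabaaaaaaaababbbbabaaa'
  #22 SA[22]=16  'bbbabaaa'
  #23 SA[23]=15  'bbbbabaaa'

SA = [23, 22, 21, 5, 6, 7, 8, 9, 10, 11, 19, 3, 12, 0, 14, 20, 4, 18, 2, 13, 17, 1, 16, 15]
i: (SA[i-1],SA[i]) lcp shared
  1: (23,22) 1 'a'
  2: (22,21) 2 'aa'
  3: (21,5) 3 'aaa'
  4: (5,6) 7 'aaaaaaa'
  5: (6,7) 6 'aaaaaa'
  6: (7,8) 5 'aaaaa'
  7: (8,9) 4 'aaaa'
  8: (9,10) 3 'aaa'
  9: (10,11) 2 'aa'
  10: (11,19) 1 'a'
  11: (19,3) 5 'abaaa'
  12: (3,12) 3 'aba'
  13: (12,0) 2 'ab'
  14: (0,14) 3 'abb'
  15: (14,20) 0 ''
  16: (20,4) 4 'baaa'
  17: (4,18) 2 'ba'
  18: (18,2) 6 'babaaa'
  19: (2,13) 3 'bab'
  20: (13,17) 1 'b'
  21: (17,1) 7 'bbabaaa'
  22: (1,16) 2 'bb'
  23: (16,15) 3 'bbb'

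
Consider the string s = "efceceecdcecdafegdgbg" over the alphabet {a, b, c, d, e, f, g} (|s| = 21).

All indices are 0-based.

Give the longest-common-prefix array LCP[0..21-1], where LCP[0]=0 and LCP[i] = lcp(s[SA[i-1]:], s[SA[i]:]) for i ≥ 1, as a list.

sorted suffixes:
  #0 SA[0]=13  'afegdgbg'
  #1 SA[1]=19  'bg'
  #2 SA[2]=11  'cdafegdgbg'
  #3 SA[3]=7  'cdcecdafegdgbg'
  #4 SA[4]=9  'cecdafegdgbg'
  #5 SA[5]=2  'ceceecdcecdafegdgbg'
  #6 SA[6]=4  'ceecdcecdafegdgbg'
  #7 SA[7]=12  'dafegdgbg'
  #8 SA[8]=8  'dcecdafegdgbg'
  #9 SA[9]=17  'dgbg'
  #10 SA[10]=10  'ecdafegdgbg'
  #11 SA[11]=6  'ecdcecdafegdgbg'
  #12 SA[12]=3  'eceecdcecdafegdgbg'
  #13 SA[13]=5  'eecdcecdafegdgbg'
  #14 SA[14]=0  'efceceecdcecdafegdgbg'
  #15 SA[15]=15  'egdgbg'
  #16 SA[16]=1  'fceceecdcecdafegdgbg'
  #17 SA[17]=14  'fegdgbg'
  #18 SA[18]=20  'g'
  #19 SA[19]=18  'gbg'
  #20 SA[20]=16  'gdgbg'

SA = [13, 19, 11, 7, 9, 2, 4, 12, 8, 17, 10, 6, 3, 5, 0, 15, 1, 14, 20, 18, 16]
rank  pair      lcp
   1  s[13:],s[19:]  0  ''
   2  s[19:],s[11:]  0  ''
   3  s[11:],s[7:]  2  'cd'
   4  s[7:],s[9:]  1  'c'
   5  s[9:],s[2:]  3  'cec'
   6  s[2:],s[4:]  2  'ce'
   7  s[4:],s[12:]  0  ''
   8  s[12:],s[8:]  1  'd'
   9  s[8:],s[17:]  1  'd'
  10  s[17:],s[10:]  0  ''
  11  s[10:],s[6:]  3  'ecd'
  12  s[6:],s[3:]  2  'ec'
  13  s[3:],s[5:]  1  'e'
  14  s[5:],s[0:]  1  'e'
  15  s[0:],s[15:]  1  'e'
  16  s[15:],s[1:]  0  ''
  17  s[1:],s[14:]  1  'f'
  18  s[14:],s[20:]  0  ''
  19  s[20:],s[18:]  1  'g'
  20  s[18:],s[16:]  1  'g'

[0, 0, 0, 2, 1, 3, 2, 0, 1, 1, 0, 3, 2, 1, 1, 1, 0, 1, 0, 1, 1]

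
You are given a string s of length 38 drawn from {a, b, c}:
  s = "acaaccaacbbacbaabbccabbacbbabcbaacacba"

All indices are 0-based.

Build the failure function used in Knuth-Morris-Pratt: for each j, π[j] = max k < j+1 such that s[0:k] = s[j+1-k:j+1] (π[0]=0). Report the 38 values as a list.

[0, 0, 1, 1, 2, 0, 1, 1, 2, 0, 0, 1, 2, 0, 1, 1, 0, 0, 0, 0, 1, 0, 0, 1, 2, 0, 0, 1, 0, 0, 0, 1, 1, 2, 3, 2, 0, 1]

π[0] = 0
j=1 s[j]='c': π[1]=0 (border '')
j=2 s[j]='a': π[2]=1 (border 'a')
j=3 s[j]='a': k: 1→0; π[3]=1 (border 'a')
j=4 s[j]='c': π[4]=2 (border 'ac')
j=5 s[j]='c': k: 2→0; π[5]=0 (border '')
j=6 s[j]='a': π[6]=1 (border 'a')
j=7 s[j]='a': k: 1→0; π[7]=1 (border 'a')
j=8 s[j]='c': π[8]=2 (border 'ac')
j=9 s[j]='b': k: 2→0; π[9]=0 (border '')
j=10 s[j]='b': π[10]=0 (border '')
j=11 s[j]='a': π[11]=1 (border 'a')
j=12 s[j]='c': π[12]=2 (border 'ac')
j=13 s[j]='b': k: 2→0; π[13]=0 (border '')
j=14 s[j]='a': π[14]=1 (border 'a')
j=15 s[j]='a': k: 1→0; π[15]=1 (border 'a')
j=16 s[j]='b': k: 1→0; π[16]=0 (border '')
j=17 s[j]='b': π[17]=0 (border '')
j=18 s[j]='c': π[18]=0 (border '')
j=19 s[j]='c': π[19]=0 (border '')
j=20 s[j]='a': π[20]=1 (border 'a')
j=21 s[j]='b': k: 1→0; π[21]=0 (border '')
j=22 s[j]='b': π[22]=0 (border '')
j=23 s[j]='a': π[23]=1 (border 'a')
j=24 s[j]='c': π[24]=2 (border 'ac')
j=25 s[j]='b': k: 2→0; π[25]=0 (border '')
j=26 s[j]='b': π[26]=0 (border '')
j=27 s[j]='a': π[27]=1 (border 'a')
j=28 s[j]='b': k: 1→0; π[28]=0 (border '')
j=29 s[j]='c': π[29]=0 (border '')
j=30 s[j]='b': π[30]=0 (border '')
j=31 s[j]='a': π[31]=1 (border 'a')
j=32 s[j]='a': k: 1→0; π[32]=1 (border 'a')
j=33 s[j]='c': π[33]=2 (border 'ac')
j=34 s[j]='a': π[34]=3 (border 'aca')
j=35 s[j]='c': k: 3→1; π[35]=2 (border 'ac')
j=36 s[j]='b': k: 2→0; π[36]=0 (border '')
j=37 s[j]='a': π[37]=1 (border 'a')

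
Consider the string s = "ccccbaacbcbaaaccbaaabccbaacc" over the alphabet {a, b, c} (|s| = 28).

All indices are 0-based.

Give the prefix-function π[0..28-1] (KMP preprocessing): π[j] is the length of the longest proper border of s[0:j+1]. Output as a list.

[0, 1, 2, 3, 0, 0, 0, 1, 0, 1, 0, 0, 0, 0, 1, 2, 0, 0, 0, 0, 0, 1, 2, 0, 0, 0, 1, 2]

π[0] = 0
j=1 s[j]='c': π[1]=1 (border 'c')
j=2 s[j]='c': π[2]=2 (border 'cc')
j=3 s[j]='c': π[3]=3 (border 'ccc')
j=4 s[j]='b': k: 3→2→1→0; π[4]=0 (border '')
j=5 s[j]='a': π[5]=0 (border '')
j=6 s[j]='a': π[6]=0 (border '')
j=7 s[j]='c': π[7]=1 (border 'c')
j=8 s[j]='b': k: 1→0; π[8]=0 (border '')
j=9 s[j]='c': π[9]=1 (border 'c')
j=10 s[j]='b': k: 1→0; π[10]=0 (border '')
j=11 s[j]='a': π[11]=0 (border '')
j=12 s[j]='a': π[12]=0 (border '')
j=13 s[j]='a': π[13]=0 (border '')
j=14 s[j]='c': π[14]=1 (border 'c')
j=15 s[j]='c': π[15]=2 (border 'cc')
j=16 s[j]='b': k: 2→1→0; π[16]=0 (border '')
j=17 s[j]='a': π[17]=0 (border '')
j=18 s[j]='a': π[18]=0 (border '')
j=19 s[j]='a': π[19]=0 (border '')
j=20 s[j]='b': π[20]=0 (border '')
j=21 s[j]='c': π[21]=1 (border 'c')
j=22 s[j]='c': π[22]=2 (border 'cc')
j=23 s[j]='b': k: 2→1→0; π[23]=0 (border '')
j=24 s[j]='a': π[24]=0 (border '')
j=25 s[j]='a': π[25]=0 (border '')
j=26 s[j]='c': π[26]=1 (border 'c')
j=27 s[j]='c': π[27]=2 (border 'cc')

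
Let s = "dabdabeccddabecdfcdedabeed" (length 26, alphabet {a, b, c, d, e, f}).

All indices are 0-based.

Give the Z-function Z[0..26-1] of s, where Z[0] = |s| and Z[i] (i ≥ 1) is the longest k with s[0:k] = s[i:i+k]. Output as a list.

Z[0]=26
i=1: i≥r, start 0; Z[1]=0
i=2: i≥r, start 0; Z[2]=0
i=3: i≥r, start 0; Z[3]=3 extend→box=[3,6)
i=4: min(r-i=2, Z[1]=0)=0; Z[4]=0
i=5: min(r-i=1, Z[2]=0)=0; Z[5]=0
i=6: i≥r, start 0; Z[6]=0
i=7: i≥r, start 0; Z[7]=0
i=8: i≥r, start 0; Z[8]=0
i=9: i≥r, start 0; Z[9]=1 extend→box=[9,10)
i=10: i≥r, start 0; Z[10]=3 extend→box=[10,13)
i=11: min(r-i=2, Z[1]=0)=0; Z[11]=0
i=12: min(r-i=1, Z[2]=0)=0; Z[12]=0
i=13: i≥r, start 0; Z[13]=0
i=14: i≥r, start 0; Z[14]=0
i=15: i≥r, start 0; Z[15]=1 extend→box=[15,16)
i=16: i≥r, start 0; Z[16]=0
i=17: i≥r, start 0; Z[17]=0
i=18: i≥r, start 0; Z[18]=1 extend→box=[18,19)
i=19: i≥r, start 0; Z[19]=0
i=20: i≥r, start 0; Z[20]=3 extend→box=[20,23)
i=21: min(r-i=2, Z[1]=0)=0; Z[21]=0
i=22: min(r-i=1, Z[2]=0)=0; Z[22]=0
i=23: i≥r, start 0; Z[23]=0
i=24: i≥r, start 0; Z[24]=0
i=25: i≥r, start 0; Z[25]=1 extend→box=[25,26)

[26, 0, 0, 3, 0, 0, 0, 0, 0, 1, 3, 0, 0, 0, 0, 1, 0, 0, 1, 0, 3, 0, 0, 0, 0, 1]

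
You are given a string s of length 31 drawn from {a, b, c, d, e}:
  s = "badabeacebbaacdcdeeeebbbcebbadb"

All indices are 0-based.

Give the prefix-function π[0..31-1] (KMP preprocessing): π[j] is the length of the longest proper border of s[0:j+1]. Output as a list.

[0, 0, 0, 0, 1, 0, 0, 0, 0, 1, 1, 2, 0, 0, 0, 0, 0, 0, 0, 0, 0, 1, 1, 1, 0, 0, 1, 1, 2, 3, 1]

π[0] = 0
j=1 s[j]='a': π[1]=0 (border '')
j=2 s[j]='d': π[2]=0 (border '')
j=3 s[j]='a': π[3]=0 (border '')
j=4 s[j]='b': π[4]=1 (border 'b')
j=5 s[j]='e': k: 1→0; π[5]=0 (border '')
j=6 s[j]='a': π[6]=0 (border '')
j=7 s[j]='c': π[7]=0 (border '')
j=8 s[j]='e': π[8]=0 (border '')
j=9 s[j]='b': π[9]=1 (border 'b')
j=10 s[j]='b': k: 1→0; π[10]=1 (border 'b')
j=11 s[j]='a': π[11]=2 (border 'ba')
j=12 s[j]='a': k: 2→0; π[12]=0 (border '')
j=13 s[j]='c': π[13]=0 (border '')
j=14 s[j]='d': π[14]=0 (border '')
j=15 s[j]='c': π[15]=0 (border '')
j=16 s[j]='d': π[16]=0 (border '')
j=17 s[j]='e': π[17]=0 (border '')
j=18 s[j]='e': π[18]=0 (border '')
j=19 s[j]='e': π[19]=0 (border '')
j=20 s[j]='e': π[20]=0 (border '')
j=21 s[j]='b': π[21]=1 (border 'b')
j=22 s[j]='b': k: 1→0; π[22]=1 (border 'b')
j=23 s[j]='b': k: 1→0; π[23]=1 (border 'b')
j=24 s[j]='c': k: 1→0; π[24]=0 (border '')
j=25 s[j]='e': π[25]=0 (border '')
j=26 s[j]='b': π[26]=1 (border 'b')
j=27 s[j]='b': k: 1→0; π[27]=1 (border 'b')
j=28 s[j]='a': π[28]=2 (border 'ba')
j=29 s[j]='d': π[29]=3 (border 'bad')
j=30 s[j]='b': k: 3→0; π[30]=1 (border 'b')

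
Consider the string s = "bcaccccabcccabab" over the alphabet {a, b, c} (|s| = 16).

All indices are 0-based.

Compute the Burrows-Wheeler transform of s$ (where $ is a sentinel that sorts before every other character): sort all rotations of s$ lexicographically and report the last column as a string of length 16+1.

bbcccaa$accbccbca

rank  rotation           last
    0  $bcaccccabcccabab  b
    1  ab$bcaccccabcccab  b
    2  abab$bcaccccabccc  c
    3  abcccabab$bcacccc  c
    4  accccabcccabab$bc  c
    5  b$bcaccccabcccaba  a
    6  bab$bcaccccabccca  a
    7  bcaccccabcccabab$  $
    8  bcccabab$bcacccca  a
    9  cabab$bcaccccabcc  c
   10  cabcccabab$bcaccc  c
   11  caccccabcccabab$b  b
   12  ccabab$bcaccccabc  c
   13  ccabcccabab$bcacc  c
   14  cccabab$bcaccccab  b
   15  cccabcccabab$bcac  c
   16  ccccabcccabab$bca  a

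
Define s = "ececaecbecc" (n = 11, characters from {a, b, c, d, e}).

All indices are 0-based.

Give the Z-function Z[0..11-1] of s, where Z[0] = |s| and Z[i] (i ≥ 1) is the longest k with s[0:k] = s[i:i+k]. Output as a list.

[11, 0, 2, 0, 0, 2, 0, 0, 2, 0, 0]

Z[0]=11
i=1: fresh scan; Z[1]=0
i=2: fresh scan; Z[2]=2 grow→box=[2,4)
i=3: min(r-i=1, Z[1]=0)=0; Z[3]=0
i=4: fresh scan; Z[4]=0
i=5: fresh scan; Z[5]=2 grow→box=[5,7)
i=6: min(r-i=1, Z[1]=0)=0; Z[6]=0
i=7: fresh scan; Z[7]=0
i=8: fresh scan; Z[8]=2 grow→box=[8,10)
i=9: min(r-i=1, Z[1]=0)=0; Z[9]=0
i=10: fresh scan; Z[10]=0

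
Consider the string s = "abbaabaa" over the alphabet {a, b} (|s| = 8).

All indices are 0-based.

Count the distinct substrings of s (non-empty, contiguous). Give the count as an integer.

rank→(start, suffix):
  0 → (7, 'a')
  1 → (6, 'aa')
  2 → (3, 'aabaa')
  3 → (4, 'abaa')
  4 → (0, 'abbaabaa')
  5 → (5, 'baa')
  6 → (2, 'baabaa')
  7 → (1, 'bbaabaa')

SA = [7, 6, 3, 4, 0, 5, 2, 1]
rank  pair      lcp
   1  s[7:],s[6:]  1  'a'
   2  s[6:],s[3:]  2  'aa'
   3  s[3:],s[4:]  1  'a'
   4  s[4:],s[0:]  2  'ab'
   5  s[0:],s[5:]  0  ''
   6  s[5:],s[2:]  3  'baa'
   7  s[2:],s[1:]  1  'b'

n(n+1)/2 = 8·9/2 = 36
Σ LCP = 0 + 1 + 2 + 1 + 2 + 0 + 3 + 1 = 10
distinct = 36 − 10 = 26

26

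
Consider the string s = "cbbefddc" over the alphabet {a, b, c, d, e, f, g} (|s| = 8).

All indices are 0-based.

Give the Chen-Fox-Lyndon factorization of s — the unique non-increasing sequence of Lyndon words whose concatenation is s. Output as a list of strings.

emit factor 1: 'c' (i=0, period=1)
emit factor 2: 'bbefddc' (i=1, period=7)

["c", "bbefddc"]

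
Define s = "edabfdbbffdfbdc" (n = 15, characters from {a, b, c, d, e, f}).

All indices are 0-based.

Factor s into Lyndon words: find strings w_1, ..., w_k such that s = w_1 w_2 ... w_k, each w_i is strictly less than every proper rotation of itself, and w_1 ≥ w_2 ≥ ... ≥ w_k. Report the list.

emit factor 1: 'e' (i=0, period=1)
emit factor 2: 'd' (i=1, period=1)
emit factor 3: 'abfdbbffdfbdc' (i=2, period=13)

["e", "d", "abfdbbffdfbdc"]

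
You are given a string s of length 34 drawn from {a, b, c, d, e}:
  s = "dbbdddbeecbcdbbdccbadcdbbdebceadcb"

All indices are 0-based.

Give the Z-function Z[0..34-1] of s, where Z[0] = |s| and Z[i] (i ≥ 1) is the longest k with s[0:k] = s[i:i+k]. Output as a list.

Z[0]=34
i=1: fresh scan; Z[1]=0
i=2: fresh scan; Z[2]=0
i=3: fresh scan; Z[3]=1 grow→box=[3,4)
i=4: fresh scan; Z[4]=1 grow→box=[4,5)
i=5: fresh scan; Z[5]=2 grow→box=[5,7)
i=6: min(r-i=1, Z[1]=0)=0; Z[6]=0
i=7: fresh scan; Z[7]=0
i=8: fresh scan; Z[8]=0
i=9: fresh scan; Z[9]=0
i=10: fresh scan; Z[10]=0
i=11: fresh scan; Z[11]=0
i=12: fresh scan; Z[12]=4 grow→box=[12,16)
i=13: min(r-i=3, Z[1]=0)=0; Z[13]=0
i=14: min(r-i=2, Z[2]=0)=0; Z[14]=0
i=15: min(r-i=1, Z[3]=1)=1; Z[15]=1
i=16: fresh scan; Z[16]=0
i=17: fresh scan; Z[17]=0
i=18: fresh scan; Z[18]=0
i=19: fresh scan; Z[19]=0
i=20: fresh scan; Z[20]=1 grow→box=[20,21)
i=21: fresh scan; Z[21]=0
i=22: fresh scan; Z[22]=4 grow→box=[22,26)
i=23: min(r-i=3, Z[1]=0)=0; Z[23]=0
i=24: min(r-i=2, Z[2]=0)=0; Z[24]=0
i=25: min(r-i=1, Z[3]=1)=1; Z[25]=1
i=26: fresh scan; Z[26]=0
i=27: fresh scan; Z[27]=0
i=28: fresh scan; Z[28]=0
i=29: fresh scan; Z[29]=0
i=30: fresh scan; Z[30]=0
i=31: fresh scan; Z[31]=1 grow→box=[31,32)
i=32: fresh scan; Z[32]=0
i=33: fresh scan; Z[33]=0

[34, 0, 0, 1, 1, 2, 0, 0, 0, 0, 0, 0, 4, 0, 0, 1, 0, 0, 0, 0, 1, 0, 4, 0, 0, 1, 0, 0, 0, 0, 0, 1, 0, 0]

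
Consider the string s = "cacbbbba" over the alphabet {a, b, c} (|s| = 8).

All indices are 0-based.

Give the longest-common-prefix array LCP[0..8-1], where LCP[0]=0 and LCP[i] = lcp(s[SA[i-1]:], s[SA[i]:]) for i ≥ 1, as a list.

[0, 1, 0, 1, 2, 3, 0, 1]

rank | idx | suffix
   0 |   7 | a
   1 |   1 | acbbbba
   2 |   6 | ba
   3 |   5 | bba
   4 |   4 | bbba
   5 |   3 | bbbba
   6 |   0 | cacbbbba
   7 |   2 | cbbbba

SA = [7, 1, 6, 5, 4, 3, 0, 2]
[i] adj suffixes → lcp
  [1] 7/1 → 1 ('a')
  [2] 1/6 → 0 ('')
  [3] 6/5 → 1 ('b')
  [4] 5/4 → 2 ('bb')
  [5] 4/3 → 3 ('bbb')
  [6] 3/0 → 0 ('')
  [7] 0/2 → 1 ('c')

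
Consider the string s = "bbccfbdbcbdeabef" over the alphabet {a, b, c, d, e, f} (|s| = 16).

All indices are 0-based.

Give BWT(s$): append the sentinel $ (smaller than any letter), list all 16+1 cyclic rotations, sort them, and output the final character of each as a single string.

rank  rotation           last
    0  $bbccfbdbcbdeabef  f
    1  abef$bbccfbdbcbde  e
    2  bbccfbdbcbdeabef$  $
    3  bcbdeabef$bbccfbd  d
    4  bccfbdbcbdeabef$b  b
    5  bdbcbdeabef$bbccf  f
    6  bdeabef$bbccfbdbc  c
    7  bef$bbccfbdbcbdea  a
    8  cbdeabef$bbccfbdb  b
    9  ccfbdbcbdeabef$bb  b
   10  cfbdbcbdeabef$bbc  c
   11  dbcbdeabef$bbccfb  b
   12  deabef$bbccfbdbcb  b
   13  eabef$bbccfbdbcbd  d
   14  ef$bbccfbdbcbdeab  b
   15  f$bbccfbdbcbdeabe  e
   16  fbdbcbdeabef$bbcc  c

fe$dbfcabbcbbdbec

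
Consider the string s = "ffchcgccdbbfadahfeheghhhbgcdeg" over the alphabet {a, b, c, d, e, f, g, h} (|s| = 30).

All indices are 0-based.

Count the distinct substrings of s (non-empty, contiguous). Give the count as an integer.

439

rank→(start, suffix):
  0 → (12, 'adahfeheghhhbgcdeg')
  1 → (14, 'ahfeheghhhbgcdeg')
  2 → (9, 'bbfadahfeheghhhbgcdeg')
  3 → (10, 'bfadahfeheghhhbgcdeg')
  4 → (24, 'bgcdeg')
  5 → (6, 'ccdbbfadahfeheghhhbgcdeg')
  6 → (7, 'cdbbfadahfeheghhhbgcdeg')
  7 → (26, 'cdeg')
  8 → (4, 'cgccdbbfadahfeheghhhbgcdeg')
  9 → (2, 'chcgccdbbfadahfeheghhhbgcdeg')
  10 → (13, 'dahfeheghhhbgcdeg')
  11 → (8, 'dbbfadahfeheghhhbgcdeg')
  12 → (27, 'deg')
  13 → (28, 'eg')
  14 → (19, 'eghhhbgcdeg')
  15 → (17, 'eheghhhbgcdeg')
  16 → (11, 'fadahfeheghhhbgcdeg')
  17 → (1, 'fchcgccdbbfadahfeheghhhbgcdeg')
  18 → (16, 'feheghhhbgcdeg')
  19 → (0, 'ffchcgccdbbfadahfeheghhhbgcdeg')
  20 → (29, 'g')
  21 → (5, 'gccdbbfadahfeheghhhbgcdeg')
  22 → (25, 'gcdeg')
  23 → (20, 'ghhhbgcdeg')
  24 → (23, 'hbgcdeg')
  25 → (3, 'hcgccdbbfadahfeheghhhbgcdeg')
  26 → (18, 'heghhhbgcdeg')
  27 → (15, 'hfeheghhhbgcdeg')
  28 → (22, 'hhbgcdeg')
  29 → (21, 'hhhbgcdeg')

SA = [12, 14, 9, 10, 24, 6, 7, 26, 4, 2, 13, 8, 27, 28, 19, 17, 11, 1, 16, 0, 29, 5, 25, 20, 23, 3, 18, 15, 22, 21]
[i] adj suffixes → lcp
  [1] 12/14 → 1 ('a')
  [2] 14/9 → 0 ('')
  [3] 9/10 → 1 ('b')
  [4] 10/24 → 1 ('b')
  [5] 24/6 → 0 ('')
  [6] 6/7 → 1 ('c')
  [7] 7/26 → 2 ('cd')
  [8] 26/4 → 1 ('c')
  [9] 4/2 → 1 ('c')
  [10] 2/13 → 0 ('')
  [11] 13/8 → 1 ('d')
  [12] 8/27 → 1 ('d')
  [13] 27/28 → 0 ('')
  [14] 28/19 → 2 ('eg')
  [15] 19/17 → 1 ('e')
  [16] 17/11 → 0 ('')
  [17] 11/1 → 1 ('f')
  [18] 1/16 → 1 ('f')
  [19] 16/0 → 1 ('f')
  [20] 0/29 → 0 ('')
  [21] 29/5 → 1 ('g')
  [22] 5/25 → 2 ('gc')
  [23] 25/20 → 1 ('g')
  [24] 20/23 → 0 ('')
  [25] 23/3 → 1 ('h')
  [26] 3/18 → 1 ('h')
  [27] 18/15 → 1 ('h')
  [28] 15/22 → 1 ('h')
  [29] 22/21 → 2 ('hh')

n(n+1)/2 = 30·31/2 = 465
Σ LCP = 0 + 1 + 0 + 1 + 1 + 0 + 1 + 2 + 1 + 1 + 0 + 1 + 1 + 0 + 2 + 1 + 0 + 1 + 1 + 1 + 0 + 1 + 2 + 1 + 0 + 1 + 1 + 1 + 1 + 2 = 26
distinct = 465 − 26 = 439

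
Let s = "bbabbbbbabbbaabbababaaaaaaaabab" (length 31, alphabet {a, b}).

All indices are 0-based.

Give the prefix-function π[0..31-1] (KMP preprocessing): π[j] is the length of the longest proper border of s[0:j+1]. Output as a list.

π[0] = 0
j=1 s[j]='b': π[1]=1 (border 'b')
j=2 s[j]='a': k: 1→0; π[2]=0 (border '')
j=3 s[j]='b': π[3]=1 (border 'b')
j=4 s[j]='b': π[4]=2 (border 'bb')
j=5 s[j]='b': k: 2→1; π[5]=2 (border 'bb')
j=6 s[j]='b': k: 2→1; π[6]=2 (border 'bb')
j=7 s[j]='b': k: 2→1; π[7]=2 (border 'bb')
j=8 s[j]='a': π[8]=3 (border 'bba')
j=9 s[j]='b': π[9]=4 (border 'bbab')
j=10 s[j]='b': π[10]=5 (border 'bbabb')
j=11 s[j]='b': π[11]=6 (border 'bbabbb')
j=12 s[j]='a': k: 6→2; π[12]=3 (border 'bba')
j=13 s[j]='a': k: 3→0; π[13]=0 (border '')
j=14 s[j]='b': π[14]=1 (border 'b')
j=15 s[j]='b': π[15]=2 (border 'bb')
j=16 s[j]='a': π[16]=3 (border 'bba')
j=17 s[j]='b': π[17]=4 (border 'bbab')
j=18 s[j]='a': k: 4→1→0; π[18]=0 (border '')
j=19 s[j]='b': π[19]=1 (border 'b')
j=20 s[j]='a': k: 1→0; π[20]=0 (border '')
j=21 s[j]='a': π[21]=0 (border '')
j=22 s[j]='a': π[22]=0 (border '')
j=23 s[j]='a': π[23]=0 (border '')
j=24 s[j]='a': π[24]=0 (border '')
j=25 s[j]='a': π[25]=0 (border '')
j=26 s[j]='a': π[26]=0 (border '')
j=27 s[j]='a': π[27]=0 (border '')
j=28 s[j]='b': π[28]=1 (border 'b')
j=29 s[j]='a': k: 1→0; π[29]=0 (border '')
j=30 s[j]='b': π[30]=1 (border 'b')

[0, 1, 0, 1, 2, 2, 2, 2, 3, 4, 5, 6, 3, 0, 1, 2, 3, 4, 0, 1, 0, 0, 0, 0, 0, 0, 0, 0, 1, 0, 1]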